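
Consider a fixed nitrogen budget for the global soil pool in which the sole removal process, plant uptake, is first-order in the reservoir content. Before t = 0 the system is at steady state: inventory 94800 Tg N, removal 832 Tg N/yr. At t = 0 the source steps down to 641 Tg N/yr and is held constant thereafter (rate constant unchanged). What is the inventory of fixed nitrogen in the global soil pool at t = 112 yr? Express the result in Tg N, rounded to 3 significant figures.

The sink rate constant is k = F₀/M₀ = 832/94800 = 0.008776 yr⁻¹.
Solving dM/dt = F₁ − kM with M(0) = M₀ gives M(t) = F₁/k + (M₀ − F₁/k)·e^(−kt).
F₁/k = 641/0.008776 = 73037 Tg N; kt = 0.008776 × 112 = 0.9830, e^(−kt) = 0.3742.
M(112) = 73037 + (94800 − 73037) × 0.3742 = 73037 + 8144 = 81181 Tg N.

81200 Tg N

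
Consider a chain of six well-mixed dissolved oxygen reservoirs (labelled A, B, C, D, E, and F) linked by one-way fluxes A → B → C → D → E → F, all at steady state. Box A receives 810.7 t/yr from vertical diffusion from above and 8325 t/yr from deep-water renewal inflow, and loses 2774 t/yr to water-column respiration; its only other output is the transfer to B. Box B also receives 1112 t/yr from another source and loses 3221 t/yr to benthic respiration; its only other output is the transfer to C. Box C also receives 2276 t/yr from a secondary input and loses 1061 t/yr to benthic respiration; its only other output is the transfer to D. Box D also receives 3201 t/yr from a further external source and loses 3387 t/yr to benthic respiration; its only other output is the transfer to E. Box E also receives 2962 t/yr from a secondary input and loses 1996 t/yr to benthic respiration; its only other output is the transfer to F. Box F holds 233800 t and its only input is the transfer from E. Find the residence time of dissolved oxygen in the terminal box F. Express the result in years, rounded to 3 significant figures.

Box A: F(A→B) = (810.7 + 8325) − 2774 = 6361.7 t/yr.
Box B: F(B→C) = (6361.7 + 1112) − 3221 = 4252.7 t/yr.
Box C: F(C→D) = (4252.7 + 2276) − 1061 = 5467.7 t/yr.
Box D: F(D→E) = (5467.7 + 3201) − 3387 = 5281.7 t/yr.
Box E: F(E→F) = (5281.7 + 2962) − 1996 = 6247.7 t/yr.
Box F throughput = its input = 6247.7 t/yr; τ = 233800 / 6247.7 = 37.42 yr.

37.4 yr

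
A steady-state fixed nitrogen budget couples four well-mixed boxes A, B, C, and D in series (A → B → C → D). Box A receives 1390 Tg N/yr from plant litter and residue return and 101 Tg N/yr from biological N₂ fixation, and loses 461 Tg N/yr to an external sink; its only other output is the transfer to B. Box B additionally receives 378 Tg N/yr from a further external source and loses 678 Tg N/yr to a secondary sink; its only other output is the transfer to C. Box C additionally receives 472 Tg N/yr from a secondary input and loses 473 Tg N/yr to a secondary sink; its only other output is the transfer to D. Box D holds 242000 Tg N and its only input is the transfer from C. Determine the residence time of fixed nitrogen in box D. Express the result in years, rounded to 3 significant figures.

Box A: F(A→B) = (1390 + 101) − 461 = 1030.0 Tg N/yr.
Box B: F(B→C) = (1030.0 + 378) − 678 = 730.00 Tg N/yr.
Box C: F(C→D) = (730.00 + 472) − 473 = 729.00 Tg N/yr.
Box D throughput = its input = 729.00 Tg N/yr; τ = 242000 / 729.00 = 332.0 yr.

332 yr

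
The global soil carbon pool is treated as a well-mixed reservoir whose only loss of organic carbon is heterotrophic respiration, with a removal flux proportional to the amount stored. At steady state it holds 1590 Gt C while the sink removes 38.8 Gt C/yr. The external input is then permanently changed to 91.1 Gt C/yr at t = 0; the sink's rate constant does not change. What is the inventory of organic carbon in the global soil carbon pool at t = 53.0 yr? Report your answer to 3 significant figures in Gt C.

The sink rate constant is k = F₀/M₀ = 38.8/1590 = 0.02440 yr⁻¹.
Solving dM/dt = F₁ − kM with M(0) = M₀ gives M(t) = F₁/k + (M₀ − F₁/k)·e^(−kt).
F₁/k = 91.1/0.02440 = 3733.2 Gt C; kt = 0.02440 × 53.0 = 1.293, e^(−kt) = 0.2744.
M(53.0) = 3733.2 + (1590 − 3733.2) × 0.2744 = 3733.2 − 588.0 = 3145.2 Gt C.

3150 Gt C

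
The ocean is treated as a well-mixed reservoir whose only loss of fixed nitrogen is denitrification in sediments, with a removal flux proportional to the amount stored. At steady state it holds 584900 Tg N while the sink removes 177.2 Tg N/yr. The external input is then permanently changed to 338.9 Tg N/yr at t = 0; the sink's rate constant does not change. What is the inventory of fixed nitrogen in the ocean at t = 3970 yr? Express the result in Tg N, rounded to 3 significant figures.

τ = M₀/F₀ = 584900/177.2 = 3301 yr; rate constant k = 1/τ.
New steady state M_∞ = F₁/k = F₁·τ = 338.9 × 3301 = 1.1186×10^6 Tg N.
M(t) = M_∞ + (M₀ − M_∞)·e^(−t/τ); t/τ = 3970/3301 = 1.203, so e^(−t/τ) = 0.3004.
M(t) = 1.1186×10^6 − 533700 × 0.3004 = 958320 Tg N.

958000 Tg N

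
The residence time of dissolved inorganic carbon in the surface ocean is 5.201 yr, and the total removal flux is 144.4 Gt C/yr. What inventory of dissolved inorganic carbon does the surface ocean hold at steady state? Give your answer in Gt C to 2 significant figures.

τ = M/F ⇒ M = τ × F = 5.201 × 144.4 = 751.0 Gt C.

750 Gt C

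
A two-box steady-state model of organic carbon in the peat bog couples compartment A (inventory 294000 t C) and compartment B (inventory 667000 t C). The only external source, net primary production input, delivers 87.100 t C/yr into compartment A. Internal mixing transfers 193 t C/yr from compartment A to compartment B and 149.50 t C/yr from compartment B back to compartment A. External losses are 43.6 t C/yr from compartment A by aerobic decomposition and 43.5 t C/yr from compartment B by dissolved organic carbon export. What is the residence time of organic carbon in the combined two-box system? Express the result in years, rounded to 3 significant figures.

Residence time in the combined system uses the total inventory and the total *external* removal — internal exchanges between the two boxes cancel.
M_total = 294000 + 667000 = 961000 t C.
ΣF_external_out = 43.6 + 43.5 = 87.100 t C/yr.
τ = M_total / ΣF_ext = 961000 / 87.100 = 11030 yr.

11000 yr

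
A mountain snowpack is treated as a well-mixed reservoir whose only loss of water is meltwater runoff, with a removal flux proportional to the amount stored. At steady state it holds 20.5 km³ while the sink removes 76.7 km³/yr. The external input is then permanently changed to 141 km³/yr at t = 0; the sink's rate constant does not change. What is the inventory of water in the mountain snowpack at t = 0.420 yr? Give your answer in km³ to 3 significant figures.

τ = M₀/F₀ = 20.5/76.7 = 0.2673 yr; rate constant k = 1/τ.
New steady state M_∞ = F₁/k = F₁·τ = 141 × 0.2673 = 37.686 km³.
M(t) = M_∞ + (M₀ − M_∞)·e^(−t/τ); t/τ = 0.420/0.2673 = 1.571, so e^(−t/τ) = 0.2078.
M(t) = 37.686 − 17.19 × 0.2078 = 34.115 km³.

34.1 km³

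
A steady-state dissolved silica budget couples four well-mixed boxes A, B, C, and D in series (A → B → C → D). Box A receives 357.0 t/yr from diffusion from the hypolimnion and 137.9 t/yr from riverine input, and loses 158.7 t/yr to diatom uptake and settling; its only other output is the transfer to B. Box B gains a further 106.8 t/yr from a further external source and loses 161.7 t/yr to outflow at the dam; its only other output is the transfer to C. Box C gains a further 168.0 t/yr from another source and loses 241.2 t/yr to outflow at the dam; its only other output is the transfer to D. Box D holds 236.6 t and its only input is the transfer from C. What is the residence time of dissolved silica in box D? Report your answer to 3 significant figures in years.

Box A: F(A→B) = (357.0 + 137.9) − 158.7 = 336.20 t/yr.
Box B: F(B→C) = (336.20 + 106.8) − 161.7 = 281.30 t/yr.
Box C: F(C→D) = (281.30 + 168.0) − 241.2 = 208.10 t/yr.
Box D throughput = its input = 208.10 t/yr; τ = 236.6 / 208.10 = 1.137 yr.

1.14 yr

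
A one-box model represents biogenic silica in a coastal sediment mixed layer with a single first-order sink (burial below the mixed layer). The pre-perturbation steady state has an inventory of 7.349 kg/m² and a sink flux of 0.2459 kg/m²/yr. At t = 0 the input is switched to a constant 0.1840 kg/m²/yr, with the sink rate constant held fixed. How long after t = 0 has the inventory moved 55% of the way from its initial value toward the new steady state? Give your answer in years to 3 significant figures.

τ = M₀/F₀ = 7.349/0.2459 = 29.89 yr.
The remaining gap fraction is e^(−t/τ); 55% covered ⇒ e^(−t/τ) = 0.450.
t = −τ ln(0.450) = 29.89 × 0.7985 = 23.86 yr.

23.9 yr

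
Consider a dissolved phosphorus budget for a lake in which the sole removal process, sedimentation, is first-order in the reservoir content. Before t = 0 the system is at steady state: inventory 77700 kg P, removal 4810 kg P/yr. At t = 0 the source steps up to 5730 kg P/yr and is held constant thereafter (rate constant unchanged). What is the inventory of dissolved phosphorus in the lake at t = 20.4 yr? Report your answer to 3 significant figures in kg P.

88400 kg P

τ = M₀/F₀ = 77700/4810 = 16.15 yr; rate constant k = 1/τ.
New steady state M_∞ = F₁/k = F₁·τ = 5730 × 16.15 = 92562 kg P.
M(t) = M_∞ + (M₀ − M_∞)·e^(−t/τ); t/τ = 20.4/16.15 = 1.263, so e^(−t/τ) = 0.2828.
M(t) = 92562 − 14860 × 0.2828 = 88358 kg P.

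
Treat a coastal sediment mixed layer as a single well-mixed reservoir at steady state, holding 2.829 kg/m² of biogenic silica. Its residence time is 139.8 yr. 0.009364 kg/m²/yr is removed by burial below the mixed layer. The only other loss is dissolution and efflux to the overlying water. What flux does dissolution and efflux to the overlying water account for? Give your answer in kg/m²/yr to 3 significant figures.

Total removal F = M/τ = 2.829 / 139.8 = 0.02024 kg/m²/yr.
Dissolution and efflux to the overlying water = F − (0.009364) = 0.02024 − 0.009364 = 0.01087 kg/m²/yr.

0.0109 kg/m²/yr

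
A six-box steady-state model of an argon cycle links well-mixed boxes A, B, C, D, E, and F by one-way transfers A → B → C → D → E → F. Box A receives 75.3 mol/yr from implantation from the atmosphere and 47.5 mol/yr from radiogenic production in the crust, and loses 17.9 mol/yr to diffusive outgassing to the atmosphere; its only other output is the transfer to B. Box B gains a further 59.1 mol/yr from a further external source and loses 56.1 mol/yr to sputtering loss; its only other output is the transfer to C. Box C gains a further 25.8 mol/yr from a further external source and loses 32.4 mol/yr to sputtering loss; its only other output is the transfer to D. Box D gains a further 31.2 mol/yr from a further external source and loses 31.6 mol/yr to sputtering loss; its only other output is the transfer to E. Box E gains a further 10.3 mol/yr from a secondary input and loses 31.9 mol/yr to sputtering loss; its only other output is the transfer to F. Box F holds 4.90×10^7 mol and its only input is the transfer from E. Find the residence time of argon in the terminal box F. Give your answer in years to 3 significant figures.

Box A: F(A→B) = (75.3 + 47.5) − 17.9 = 104.90 mol/yr.
Box B: F(B→C) = (104.90 + 59.1) − 56.1 = 107.90 mol/yr.
Box C: F(C→D) = (107.90 + 25.8) − 32.4 = 101.30 mol/yr.
Box D: F(D→E) = (101.30 + 31.2) − 31.6 = 100.90 mol/yr.
Box E: F(E→F) = (100.90 + 10.3) − 31.9 = 79.300 mol/yr.
Box F throughput = its input = 79.300 mol/yr; τ = 4.90×10^7 / 79.300 = 617900 yr.

618000 yr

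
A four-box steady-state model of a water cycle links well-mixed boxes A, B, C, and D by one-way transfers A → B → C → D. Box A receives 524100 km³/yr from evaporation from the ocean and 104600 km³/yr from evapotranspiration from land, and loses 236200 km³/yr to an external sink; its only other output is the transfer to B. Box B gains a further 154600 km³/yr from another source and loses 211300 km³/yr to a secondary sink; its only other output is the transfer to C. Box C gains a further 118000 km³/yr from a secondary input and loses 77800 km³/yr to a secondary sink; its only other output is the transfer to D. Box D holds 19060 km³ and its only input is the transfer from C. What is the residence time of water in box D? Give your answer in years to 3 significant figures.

0.0507 yr

Box A: F(A→B) = (524100 + 104600) − 236200 = 392500 km³/yr.
Box B: F(B→C) = (392500 + 154600) − 211300 = 335800 km³/yr.
Box C: F(C→D) = (335800 + 118000) − 77800 = 376000 km³/yr.
Box D throughput = its input = 376000 km³/yr; τ = 19060 / 376000 = 0.05069 yr.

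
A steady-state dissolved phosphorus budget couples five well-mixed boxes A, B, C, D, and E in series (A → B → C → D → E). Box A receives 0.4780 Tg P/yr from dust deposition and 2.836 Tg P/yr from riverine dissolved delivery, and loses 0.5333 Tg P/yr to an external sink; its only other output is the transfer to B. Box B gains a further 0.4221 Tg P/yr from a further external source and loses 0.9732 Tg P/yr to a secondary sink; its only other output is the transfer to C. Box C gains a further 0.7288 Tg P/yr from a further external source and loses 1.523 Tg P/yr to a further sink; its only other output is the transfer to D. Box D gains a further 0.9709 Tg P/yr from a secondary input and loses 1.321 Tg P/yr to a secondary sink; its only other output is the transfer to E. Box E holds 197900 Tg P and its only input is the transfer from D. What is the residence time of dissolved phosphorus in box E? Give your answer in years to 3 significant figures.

182000 yr

Box A: F(A→B) = (0.4780 + 2.836) − 0.5333 = 2.7807 Tg P/yr.
Box B: F(B→C) = (2.7807 + 0.4221) − 0.9732 = 2.2296 Tg P/yr.
Box C: F(C→D) = (2.2296 + 0.7288) − 1.523 = 1.4354 Tg P/yr.
Box D: F(D→E) = (1.4354 + 0.9709) − 1.321 = 1.0853 Tg P/yr.
Box E throughput = its input = 1.0853 Tg P/yr; τ = 197900 / 1.0853 = 182300 yr.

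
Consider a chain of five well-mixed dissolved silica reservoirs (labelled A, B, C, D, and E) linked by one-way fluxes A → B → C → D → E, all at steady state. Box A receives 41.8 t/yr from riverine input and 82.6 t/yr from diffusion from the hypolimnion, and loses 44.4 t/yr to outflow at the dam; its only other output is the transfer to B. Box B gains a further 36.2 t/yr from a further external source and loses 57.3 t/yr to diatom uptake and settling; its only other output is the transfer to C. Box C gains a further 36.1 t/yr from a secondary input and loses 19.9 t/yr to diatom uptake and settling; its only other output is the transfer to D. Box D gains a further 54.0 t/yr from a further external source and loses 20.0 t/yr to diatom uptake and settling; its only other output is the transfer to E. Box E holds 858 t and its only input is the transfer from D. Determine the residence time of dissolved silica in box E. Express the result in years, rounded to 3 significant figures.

7.86 yr

Box A: F(A→B) = (41.8 + 82.6) − 44.4 = 80.000 t/yr.
Box B: F(B→C) = (80.000 + 36.2) − 57.3 = 58.900 t/yr.
Box C: F(C→D) = (58.900 + 36.1) − 19.9 = 75.100 t/yr.
Box D: F(D→E) = (75.100 + 54.0) − 20.0 = 109.10 t/yr.
Box E throughput = its input = 109.10 t/yr; τ = 858 / 109.10 = 7.864 yr.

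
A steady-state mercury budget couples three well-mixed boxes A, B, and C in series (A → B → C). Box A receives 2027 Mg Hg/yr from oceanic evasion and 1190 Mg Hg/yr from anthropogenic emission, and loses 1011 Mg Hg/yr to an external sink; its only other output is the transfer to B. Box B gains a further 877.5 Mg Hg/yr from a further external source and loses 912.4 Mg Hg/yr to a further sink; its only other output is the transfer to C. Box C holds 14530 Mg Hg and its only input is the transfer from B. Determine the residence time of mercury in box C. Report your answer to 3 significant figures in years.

Box A: F(A→B) = (2027 + 1190) − 1011 = 2206.0 Mg Hg/yr.
Box B: F(B→C) = (2206.0 + 877.5) − 912.4 = 2171.1 Mg Hg/yr.
Box C throughput = its input = 2171.1 Mg Hg/yr; τ = 14530 / 2171.1 = 6.692 yr.

6.69 yr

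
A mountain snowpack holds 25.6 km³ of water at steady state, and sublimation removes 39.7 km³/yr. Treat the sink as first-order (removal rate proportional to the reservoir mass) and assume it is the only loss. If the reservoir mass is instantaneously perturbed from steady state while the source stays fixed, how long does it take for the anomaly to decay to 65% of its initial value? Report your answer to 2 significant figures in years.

0.28 yr

For a linear reservoir the anomaly decays as exp(−t/τ) with τ = M/F = 25.6/39.7 = 0.6448 yr.
exp(−t/τ) = 0.65 ⇒ t = −τ ln(0.65) = 0.6448 × 0.4308 = 0.2778 yr.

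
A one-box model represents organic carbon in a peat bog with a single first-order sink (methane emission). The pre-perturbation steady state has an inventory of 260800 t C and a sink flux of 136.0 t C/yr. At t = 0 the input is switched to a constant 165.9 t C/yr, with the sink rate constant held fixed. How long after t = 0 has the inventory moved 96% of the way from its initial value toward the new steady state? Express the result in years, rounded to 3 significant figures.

τ = M₀/F₀ = 260800/136.0 = 1918 yr.
The remaining gap fraction is e^(−t/τ); 96% covered ⇒ e^(−t/τ) = 0.0400.
t = −τ ln(0.0400) = 1918 × 3.219 = 6173 yr.

6170 yr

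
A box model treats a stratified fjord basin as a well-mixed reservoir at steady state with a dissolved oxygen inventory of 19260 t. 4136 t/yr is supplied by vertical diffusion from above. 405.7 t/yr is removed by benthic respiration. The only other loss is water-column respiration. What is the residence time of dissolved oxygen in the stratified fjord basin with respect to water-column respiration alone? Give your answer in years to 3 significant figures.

5.16 yr

At steady state ΣF_in = ΣF_out.
ΣF_in = 4136.0 t/yr.
Water-column respiration flux = ΣF_in − (405.7) = 4136.0 − 405.7 = 3730 t/yr.
τ = M / F = 19260 / 3730 = 5.163 yr.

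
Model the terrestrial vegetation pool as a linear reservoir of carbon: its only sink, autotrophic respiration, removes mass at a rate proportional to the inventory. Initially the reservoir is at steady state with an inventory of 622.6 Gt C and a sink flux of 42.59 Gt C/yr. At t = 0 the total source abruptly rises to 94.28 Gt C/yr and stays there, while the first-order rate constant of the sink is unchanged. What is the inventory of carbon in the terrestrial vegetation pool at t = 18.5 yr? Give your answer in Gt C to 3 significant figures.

1170 Gt C

The sink rate constant is k = F₀/M₀ = 42.59/622.6 = 0.06841 yr⁻¹.
Solving dM/dt = F₁ − kM with M(0) = M₀ gives M(t) = F₁/k + (M₀ − F₁/k)·e^(−kt).
F₁/k = 94.28/0.06841 = 1378.2 Gt C; kt = 0.06841 × 18.5 = 1.266, e^(−kt) = 0.2821.
M(18.5) = 1378.2 + (622.6 − 1378.2) × 0.2821 = 1378.2 − 213.2 = 1165.1 Gt C.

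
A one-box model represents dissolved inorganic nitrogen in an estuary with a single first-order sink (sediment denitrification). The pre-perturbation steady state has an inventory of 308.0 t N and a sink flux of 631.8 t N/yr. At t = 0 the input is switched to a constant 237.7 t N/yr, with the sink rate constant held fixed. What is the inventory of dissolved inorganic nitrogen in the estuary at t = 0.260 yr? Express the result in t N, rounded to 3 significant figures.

229 t N

The sink rate constant is k = F₀/M₀ = 631.8/308.0 = 2.051 yr⁻¹.
Solving dM/dt = F₁ − kM with M(0) = M₀ gives M(t) = F₁/k + (M₀ − F₁/k)·e^(−kt).
F₁/k = 237.7/2.051 = 115.88 t N; kt = 2.051 × 0.260 = 0.5333, e^(−kt) = 0.5866.
M(0.260) = 115.88 + (308.0 − 115.88) × 0.5866 = 115.88 + 112.7 = 228.59 t N.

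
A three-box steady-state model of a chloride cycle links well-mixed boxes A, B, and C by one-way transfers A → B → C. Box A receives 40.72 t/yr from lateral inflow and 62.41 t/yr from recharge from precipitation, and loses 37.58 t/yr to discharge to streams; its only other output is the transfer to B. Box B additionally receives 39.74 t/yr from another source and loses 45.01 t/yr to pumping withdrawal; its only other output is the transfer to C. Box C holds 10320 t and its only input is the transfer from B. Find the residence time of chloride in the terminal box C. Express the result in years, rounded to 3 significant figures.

Box A: F(A→B) = (40.72 + 62.41) − 37.58 = 65.550 t/yr.
Box B: F(B→C) = (65.550 + 39.74) − 45.01 = 60.280 t/yr.
Box C throughput = its input = 60.280 t/yr; τ = 10320 / 60.280 = 171.2 yr.

171 yr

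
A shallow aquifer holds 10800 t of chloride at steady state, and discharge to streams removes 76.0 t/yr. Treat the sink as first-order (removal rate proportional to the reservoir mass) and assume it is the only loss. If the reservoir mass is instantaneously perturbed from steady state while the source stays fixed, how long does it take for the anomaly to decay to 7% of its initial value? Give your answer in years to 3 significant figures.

For a linear reservoir the anomaly decays as exp(−t/τ) with τ = M/F = 10800/76.0 = 142.1 yr.
exp(−t/τ) = 0.07 ⇒ t = −τ ln(0.07) = 142.1 × 2.659 = 377.9 yr.

378 yr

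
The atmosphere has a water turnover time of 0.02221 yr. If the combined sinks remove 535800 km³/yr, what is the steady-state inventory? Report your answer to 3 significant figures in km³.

τ = M/F ⇒ M = τ × F = 0.02221 × 535800 = 11900 km³.

11900 km³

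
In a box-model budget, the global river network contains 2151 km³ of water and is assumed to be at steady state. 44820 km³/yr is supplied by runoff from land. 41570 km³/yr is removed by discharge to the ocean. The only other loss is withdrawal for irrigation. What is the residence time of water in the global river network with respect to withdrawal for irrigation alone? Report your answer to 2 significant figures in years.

0.66 yr

At steady state ΣF_in = ΣF_out.
ΣF_in = 44820 km³/yr.
Withdrawal for irrigation flux = ΣF_in − (41570) = 44820 − 41570 = 3250 km³/yr.
τ = M / F = 2151 / 3250 = 0.6618 yr.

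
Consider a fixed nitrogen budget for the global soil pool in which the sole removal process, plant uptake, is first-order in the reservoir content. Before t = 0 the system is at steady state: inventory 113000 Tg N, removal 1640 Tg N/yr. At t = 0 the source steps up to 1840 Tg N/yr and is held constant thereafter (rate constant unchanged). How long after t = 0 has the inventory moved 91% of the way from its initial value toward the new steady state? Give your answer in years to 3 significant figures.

τ = M₀/F₀ = 113000/1640 = 68.90 yr.
The remaining gap fraction is e^(−t/τ); 91% covered ⇒ e^(−t/τ) = 0.0900.
t = −τ ln(0.0900) = 68.90 × 2.408 = 165.9 yr.

166 yr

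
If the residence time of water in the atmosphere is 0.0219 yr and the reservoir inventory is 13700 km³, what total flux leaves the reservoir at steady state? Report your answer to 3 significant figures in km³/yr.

F = M / τ = 13700 / 0.0219 = 625600 km³/yr.

626000 km³/yr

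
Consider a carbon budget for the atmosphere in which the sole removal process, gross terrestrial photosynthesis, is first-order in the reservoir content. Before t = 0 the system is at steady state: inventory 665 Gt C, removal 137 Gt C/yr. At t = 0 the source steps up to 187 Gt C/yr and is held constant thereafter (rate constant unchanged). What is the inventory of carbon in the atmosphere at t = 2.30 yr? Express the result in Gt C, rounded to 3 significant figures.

Residence time τ = M₀/F₀ = 4.854 yr. The eventual steady state is M_∞ = M₀·(F₁/F₀) = 665 × 187/137 = 907.70 Gt C.
The anomaly ΔM(t) = M(t) − M_∞ decays as ΔM₀·e^(−t/τ) with ΔM₀ = 665 − 907.70 = −242.7 Gt C.
At t = 2.30 yr, e^(−t/τ) = e^(−0.4738) = 0.6226, so ΔM = −151.1 Gt C and M = 907.70 − 151.1 = 756.59 Gt C.

757 Gt C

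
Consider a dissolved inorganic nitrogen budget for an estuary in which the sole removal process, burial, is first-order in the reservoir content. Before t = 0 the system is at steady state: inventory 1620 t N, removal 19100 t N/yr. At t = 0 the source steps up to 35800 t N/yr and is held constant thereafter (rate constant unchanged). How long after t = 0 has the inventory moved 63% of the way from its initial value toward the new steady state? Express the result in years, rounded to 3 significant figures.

τ = M₀/F₀ = 1620/19100 = 0.08482 yr.
The remaining gap fraction is e^(−t/τ); 63% covered ⇒ e^(−t/τ) = 0.370.
t = −τ ln(0.370) = 0.08482 × 0.9943 = 0.08433 yr.

0.0843 yr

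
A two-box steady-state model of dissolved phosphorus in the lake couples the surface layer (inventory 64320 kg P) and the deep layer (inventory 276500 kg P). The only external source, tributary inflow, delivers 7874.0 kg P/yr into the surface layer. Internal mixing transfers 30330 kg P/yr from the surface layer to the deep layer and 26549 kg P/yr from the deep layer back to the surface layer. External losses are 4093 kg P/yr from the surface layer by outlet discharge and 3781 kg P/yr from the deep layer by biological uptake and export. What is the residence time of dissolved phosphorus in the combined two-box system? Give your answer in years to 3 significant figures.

Treat the two boxes together as one reservoir: the mixing fluxes between them are internal recycling, so τ = ΣM / Σ(external losses).
M_total = 64320 + 276500 = 340820 kg P.
ΣF_external_out = 4093 + 3781 = 7874.0 kg P/yr.
τ = M_total / ΣF_ext = 340820 / 7874.0 = 43.28 yr.

43.3 yr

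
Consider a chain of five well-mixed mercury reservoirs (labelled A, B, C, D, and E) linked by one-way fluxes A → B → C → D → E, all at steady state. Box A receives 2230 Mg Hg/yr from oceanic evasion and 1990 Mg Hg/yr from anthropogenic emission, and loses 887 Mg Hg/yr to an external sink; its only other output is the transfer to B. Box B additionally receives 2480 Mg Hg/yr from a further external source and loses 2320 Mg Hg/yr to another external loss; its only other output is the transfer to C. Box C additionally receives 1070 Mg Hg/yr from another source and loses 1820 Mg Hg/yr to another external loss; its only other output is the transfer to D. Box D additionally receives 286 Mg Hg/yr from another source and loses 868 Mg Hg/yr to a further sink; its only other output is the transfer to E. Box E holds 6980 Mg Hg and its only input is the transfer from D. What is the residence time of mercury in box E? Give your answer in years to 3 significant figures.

Box A: F(A→B) = (2230 + 1990) − 887 = 3333.0 Mg Hg/yr.
Box B: F(B→C) = (3333.0 + 2480) − 2320 = 3493.0 Mg Hg/yr.
Box C: F(C→D) = (3493.0 + 1070) − 1820 = 2743.0 Mg Hg/yr.
Box D: F(D→E) = (2743.0 + 286) − 868 = 2161.0 Mg Hg/yr.
Box E throughput = its input = 2161.0 Mg Hg/yr; τ = 6980 / 2161.0 = 3.230 yr.

3.23 yr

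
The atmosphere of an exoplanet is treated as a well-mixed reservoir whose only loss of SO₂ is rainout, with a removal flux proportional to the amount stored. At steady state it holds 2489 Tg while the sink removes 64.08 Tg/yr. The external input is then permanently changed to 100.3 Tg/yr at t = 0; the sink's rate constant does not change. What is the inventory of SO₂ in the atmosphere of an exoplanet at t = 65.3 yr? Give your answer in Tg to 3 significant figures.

τ = M₀/F₀ = 2489/64.08 = 38.84 yr; rate constant k = 1/τ.
New steady state M_∞ = F₁/k = F₁·τ = 100.3 × 38.84 = 3895.9 Tg.
M(t) = M_∞ + (M₀ − M_∞)·e^(−t/τ); t/τ = 65.3/38.84 = 1.681, so e^(−t/τ) = 0.1862.
M(t) = 3895.9 − 1407 × 0.1862 = 3634.0 Tg.

3630 Tg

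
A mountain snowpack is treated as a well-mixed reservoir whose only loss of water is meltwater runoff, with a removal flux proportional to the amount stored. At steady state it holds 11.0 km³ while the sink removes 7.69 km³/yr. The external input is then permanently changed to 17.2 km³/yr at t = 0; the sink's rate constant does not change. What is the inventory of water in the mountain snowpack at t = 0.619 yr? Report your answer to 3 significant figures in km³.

15.8 km³

τ = M₀/F₀ = 11.0/7.69 = 1.430 yr; rate constant k = 1/τ.
New steady state M_∞ = F₁/k = F₁·τ = 17.2 × 1.430 = 24.603 km³.
M(t) = M_∞ + (M₀ − M_∞)·e^(−t/τ); t/τ = 0.619/1.430 = 0.4327, so e^(−t/τ) = 0.6487.
M(t) = 24.603 − 13.60 × 0.6487 = 15.778 km³.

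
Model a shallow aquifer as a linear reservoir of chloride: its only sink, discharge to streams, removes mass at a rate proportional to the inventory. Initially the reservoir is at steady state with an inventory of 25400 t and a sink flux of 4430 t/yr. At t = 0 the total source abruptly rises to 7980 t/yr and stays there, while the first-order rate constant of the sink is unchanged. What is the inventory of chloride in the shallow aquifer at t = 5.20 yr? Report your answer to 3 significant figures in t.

The sink rate constant is k = F₀/M₀ = 4430/25400 = 0.1744 yr⁻¹.
Solving dM/dt = F₁ − kM with M(0) = M₀ gives M(t) = F₁/k + (M₀ − F₁/k)·e^(−kt).
F₁/k = 7980/0.1744 = 45754 t; kt = 0.1744 × 5.20 = 0.9069, e^(−kt) = 0.4038.
M(5.20) = 45754 + (25400 − 45754) × 0.4038 = 45754 − 8218 = 37536 t.

37500 t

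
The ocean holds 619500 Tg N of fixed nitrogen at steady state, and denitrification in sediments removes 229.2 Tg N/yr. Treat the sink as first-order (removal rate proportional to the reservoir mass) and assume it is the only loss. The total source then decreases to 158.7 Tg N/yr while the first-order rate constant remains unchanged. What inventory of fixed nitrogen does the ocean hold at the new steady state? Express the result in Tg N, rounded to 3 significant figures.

429000 Tg N

Rate constant k = F/M = 229.2 / 619500 = 0.0003700 yr⁻¹.
At the new steady state, source = k·M_new ⇒ M_new = 158.7 / 0.0003700 = 428900 Tg N.
(Equivalently M_new = M × F_new/F_old = 619500 × 158.7/229.2.)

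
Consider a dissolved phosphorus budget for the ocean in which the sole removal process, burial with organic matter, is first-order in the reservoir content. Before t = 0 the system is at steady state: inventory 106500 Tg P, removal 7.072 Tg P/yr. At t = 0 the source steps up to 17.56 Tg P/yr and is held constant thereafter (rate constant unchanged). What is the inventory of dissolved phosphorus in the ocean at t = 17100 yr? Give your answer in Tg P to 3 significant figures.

Residence time τ = M₀/F₀ = 15060 yr. The eventual steady state is M_∞ = M₀·(F₁/F₀) = 106500 × 17.56/7.072 = 264440 Tg P.
The anomaly ΔM(t) = M(t) − M_∞ decays as ΔM₀·e^(−t/τ) with ΔM₀ = 106500 − 264440 = −157900 Tg P.
At t = 17100 yr, e^(−t/τ) = e^(−1.136) = 0.3213, so ΔM = −50740 Tg P and M = 264440 − 50740 = 213700 Tg P.

214000 Tg P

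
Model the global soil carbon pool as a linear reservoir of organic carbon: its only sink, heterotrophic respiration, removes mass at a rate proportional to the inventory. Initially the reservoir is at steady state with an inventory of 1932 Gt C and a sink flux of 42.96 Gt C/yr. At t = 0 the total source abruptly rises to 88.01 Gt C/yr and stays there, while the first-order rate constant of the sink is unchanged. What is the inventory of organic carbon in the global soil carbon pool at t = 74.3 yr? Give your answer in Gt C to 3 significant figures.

3570 Gt C

Residence time τ = M₀/F₀ = 44.97 yr. The eventual steady state is M_∞ = M₀·(F₁/F₀) = 1932 × 88.01/42.96 = 3958.0 Gt C.
The anomaly ΔM(t) = M(t) − M_∞ decays as ΔM₀·e^(−t/τ) with ΔM₀ = 1932 − 3958.0 = −2026 Gt C.
At t = 74.3 yr, e^(−t/τ) = e^(−1.652) = 0.1916, so ΔM = −388.3 Gt C and M = 3958.0 − 388.3 = 3569.7 Gt C.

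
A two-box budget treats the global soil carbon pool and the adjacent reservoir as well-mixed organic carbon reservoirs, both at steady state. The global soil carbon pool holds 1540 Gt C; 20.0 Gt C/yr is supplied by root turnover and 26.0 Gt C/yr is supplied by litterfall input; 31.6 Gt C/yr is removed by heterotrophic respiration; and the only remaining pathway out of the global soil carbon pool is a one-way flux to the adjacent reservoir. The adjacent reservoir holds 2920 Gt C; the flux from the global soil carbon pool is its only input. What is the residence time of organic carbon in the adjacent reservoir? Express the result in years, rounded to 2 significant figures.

Balance the global soil carbon pool: ΣF_in = 20.0 + 26.0 = 46.000 Gt C/yr.
Flux to the adjacent reservoir = ΣF_in − (31.6) = 14.400 Gt C/yr.
At steady state the output of the adjacent reservoir equals its input, 14.400 Gt C/yr.
τ = M / F = 2920 / 14.400 = 202.8 yr.

200 yr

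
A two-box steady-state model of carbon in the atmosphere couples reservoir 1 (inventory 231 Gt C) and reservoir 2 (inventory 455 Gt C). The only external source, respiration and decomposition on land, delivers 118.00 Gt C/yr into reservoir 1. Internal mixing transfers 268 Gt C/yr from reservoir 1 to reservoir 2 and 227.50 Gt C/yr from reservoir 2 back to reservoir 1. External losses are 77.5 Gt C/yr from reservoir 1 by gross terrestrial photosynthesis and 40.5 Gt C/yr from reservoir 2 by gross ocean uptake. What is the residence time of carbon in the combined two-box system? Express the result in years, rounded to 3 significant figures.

Residence time in the combined system uses the total inventory and the total *external* removal — internal exchanges between the two boxes cancel.
M_total = 231 + 455 = 686.00 Gt C.
ΣF_external_out = 77.5 + 40.5 = 118.00 Gt C/yr.
τ = M_total / ΣF_ext = 686.00 / 118.00 = 5.814 yr.

5.81 yr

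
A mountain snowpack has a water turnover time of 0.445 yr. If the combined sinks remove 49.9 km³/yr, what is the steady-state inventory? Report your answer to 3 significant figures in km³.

τ = M/F ⇒ M = τ × F = 0.445 × 49.9 = 22.21 km³.

22.2 km³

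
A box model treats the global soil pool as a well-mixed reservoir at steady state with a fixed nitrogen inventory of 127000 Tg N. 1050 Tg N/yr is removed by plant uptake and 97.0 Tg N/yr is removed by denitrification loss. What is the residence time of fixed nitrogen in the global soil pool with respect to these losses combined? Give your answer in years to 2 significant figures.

Total removal = 1050 + 97.00 = 1147.0 Tg N/yr.
τ = M / ΣF_out = 127000 / 1147.0 = 110.7 yr.

110 yr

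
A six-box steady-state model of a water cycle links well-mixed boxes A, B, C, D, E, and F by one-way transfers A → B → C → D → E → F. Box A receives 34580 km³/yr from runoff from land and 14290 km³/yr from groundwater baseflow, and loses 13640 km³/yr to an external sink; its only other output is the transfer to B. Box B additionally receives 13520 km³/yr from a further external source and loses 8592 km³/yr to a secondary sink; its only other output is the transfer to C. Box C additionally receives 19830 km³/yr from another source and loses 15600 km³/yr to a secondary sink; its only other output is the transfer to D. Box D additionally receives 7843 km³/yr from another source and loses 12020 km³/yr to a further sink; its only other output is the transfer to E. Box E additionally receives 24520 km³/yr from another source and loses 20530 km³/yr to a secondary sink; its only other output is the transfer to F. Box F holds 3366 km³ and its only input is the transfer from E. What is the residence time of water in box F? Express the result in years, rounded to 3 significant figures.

0.0762 yr

Box A: F(A→B) = (34580 + 14290) − 13640 = 35230 km³/yr.
Box B: F(B→C) = (35230 + 13520) − 8592 = 40158 km³/yr.
Box C: F(C→D) = (40158 + 19830) − 15600 = 44388 km³/yr.
Box D: F(D→E) = (44388 + 7843) − 12020 = 40211 km³/yr.
Box E: F(E→F) = (40211 + 24520) − 20530 = 44201 km³/yr.
Box F throughput = its input = 44201 km³/yr; τ = 3366 / 44201 = 0.07615 yr.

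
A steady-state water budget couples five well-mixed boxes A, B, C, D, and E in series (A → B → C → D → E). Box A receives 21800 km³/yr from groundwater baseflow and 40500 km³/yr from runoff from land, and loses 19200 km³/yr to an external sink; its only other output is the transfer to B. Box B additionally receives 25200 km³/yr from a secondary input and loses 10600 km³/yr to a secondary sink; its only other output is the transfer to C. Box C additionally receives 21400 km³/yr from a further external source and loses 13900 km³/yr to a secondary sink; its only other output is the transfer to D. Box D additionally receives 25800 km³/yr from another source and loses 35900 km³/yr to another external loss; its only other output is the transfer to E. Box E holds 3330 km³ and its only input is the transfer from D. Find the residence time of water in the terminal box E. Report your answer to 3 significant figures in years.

0.0604 yr

Box A: F(A→B) = (21800 + 40500) − 19200 = 43100 km³/yr.
Box B: F(B→C) = (43100 + 25200) − 10600 = 57700 km³/yr.
Box C: F(C→D) = (57700 + 21400) − 13900 = 65200 km³/yr.
Box D: F(D→E) = (65200 + 25800) − 35900 = 55100 km³/yr.
Box E throughput = its input = 55100 km³/yr; τ = 3330 / 55100 = 0.06044 yr.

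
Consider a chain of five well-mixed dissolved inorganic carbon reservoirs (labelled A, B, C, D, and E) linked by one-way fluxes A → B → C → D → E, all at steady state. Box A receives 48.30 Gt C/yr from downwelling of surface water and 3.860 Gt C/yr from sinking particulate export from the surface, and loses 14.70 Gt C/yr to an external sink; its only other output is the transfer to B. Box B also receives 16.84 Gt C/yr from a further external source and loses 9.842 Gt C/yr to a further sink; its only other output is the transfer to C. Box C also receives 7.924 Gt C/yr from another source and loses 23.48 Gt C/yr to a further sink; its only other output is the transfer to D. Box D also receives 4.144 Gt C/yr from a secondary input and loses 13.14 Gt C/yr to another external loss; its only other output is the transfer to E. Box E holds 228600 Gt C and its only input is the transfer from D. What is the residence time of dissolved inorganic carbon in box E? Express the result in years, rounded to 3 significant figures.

Box A: F(A→B) = (48.30 + 3.860) − 14.70 = 37.460 Gt C/yr.
Box B: F(B→C) = (37.460 + 16.84) − 9.842 = 44.458 Gt C/yr.
Box C: F(C→D) = (44.458 + 7.924) − 23.48 = 28.902 Gt C/yr.
Box D: F(D→E) = (28.902 + 4.144) − 13.14 = 19.906 Gt C/yr.
Box E throughput = its input = 19.906 Gt C/yr; τ = 228600 / 19.906 = 11480 yr.

11500 yr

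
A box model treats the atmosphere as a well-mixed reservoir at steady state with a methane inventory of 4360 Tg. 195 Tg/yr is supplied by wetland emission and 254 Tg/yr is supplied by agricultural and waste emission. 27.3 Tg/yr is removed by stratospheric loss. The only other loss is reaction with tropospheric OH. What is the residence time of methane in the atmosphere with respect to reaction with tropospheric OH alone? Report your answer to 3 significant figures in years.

10.3 yr

At steady state ΣF_in = ΣF_out.
ΣF_in = 195 + 254 = 449.00 Tg/yr.
Reaction with tropospheric OH flux = ΣF_in − (27.3) = 449.00 − 27.30 = 421.7 Tg/yr.
τ = M / F = 4360 / 421.7 = 10.34 yr.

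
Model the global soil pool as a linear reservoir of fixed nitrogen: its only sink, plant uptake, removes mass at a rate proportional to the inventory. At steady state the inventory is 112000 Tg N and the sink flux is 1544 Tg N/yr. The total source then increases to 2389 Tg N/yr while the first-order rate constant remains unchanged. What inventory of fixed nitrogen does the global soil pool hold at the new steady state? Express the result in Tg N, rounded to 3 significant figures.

Rate constant k = F/M = 1544 / 112000 = 0.01379 yr⁻¹.
At the new steady state, source = k·M_new ⇒ M_new = 2389 / 0.01379 = 173300 Tg N.
(Equivalently M_new = M × F_new/F_old = 112000 × 2389/1544.)

173000 Tg N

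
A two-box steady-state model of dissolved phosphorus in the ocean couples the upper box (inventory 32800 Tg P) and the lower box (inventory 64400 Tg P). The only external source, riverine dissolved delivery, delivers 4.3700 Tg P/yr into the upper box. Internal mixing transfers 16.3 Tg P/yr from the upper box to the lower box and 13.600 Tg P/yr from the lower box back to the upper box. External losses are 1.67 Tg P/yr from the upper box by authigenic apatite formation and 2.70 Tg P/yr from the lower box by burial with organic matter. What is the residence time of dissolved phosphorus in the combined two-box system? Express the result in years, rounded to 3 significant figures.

Treat the two boxes together as one reservoir: the mixing fluxes between them are internal recycling, so τ = ΣM / Σ(external losses).
M_total = 32800 + 64400 = 97200 Tg P.
ΣF_external_out = 1.67 + 2.70 = 4.3700 Tg P/yr.
τ = M_total / ΣF_ext = 97200 / 4.3700 = 22240 yr.

22200 yr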